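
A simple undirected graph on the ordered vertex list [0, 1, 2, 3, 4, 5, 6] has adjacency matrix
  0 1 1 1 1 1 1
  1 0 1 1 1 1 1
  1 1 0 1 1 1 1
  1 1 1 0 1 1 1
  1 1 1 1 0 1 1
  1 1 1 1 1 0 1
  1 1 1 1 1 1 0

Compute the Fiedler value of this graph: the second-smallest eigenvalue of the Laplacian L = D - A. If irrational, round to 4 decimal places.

7

With the vertex order [0, 1, 2, 3, 4, 5, 6], the degrees are [6, 6, 6, 6, 6, 6, 6], giving D = diag(6, 6, 6, 6, 6, 6, 6) and L = D - A. The sorted Laplacian eigenvalues are [0, 7, 7, 7, 7, 7, 7]; the algebraic connectivity is the second entry, 7. The largest eigenvalue, 7, is at most the vertex count 7. The eigenvalues sum to 42, which equals trace(L) = 2|E|.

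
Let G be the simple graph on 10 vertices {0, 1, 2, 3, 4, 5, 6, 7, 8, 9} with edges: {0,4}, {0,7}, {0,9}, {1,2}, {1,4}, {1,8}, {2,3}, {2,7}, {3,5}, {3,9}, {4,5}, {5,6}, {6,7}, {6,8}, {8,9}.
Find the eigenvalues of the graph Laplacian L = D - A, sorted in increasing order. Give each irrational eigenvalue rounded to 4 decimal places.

[0, 2, 2, 2, 2, 2, 5, 5, 5, 5]

Reading degrees in the order [0, 1, 2, 3, 4, 5, 6, 7, 8, 9] gives [3, 3, 3, 3, 3, 3, 3, 3, 3, 3]; set D = diag(3, 3, 3, 3, 3, 3, 3, 3, 3, 3) and form L = D - A. Since every row of L sums to 0, the all-ones vector is in the kernel and 0 is an eigenvalue. The single zero eigenvalue shows the graph is connected.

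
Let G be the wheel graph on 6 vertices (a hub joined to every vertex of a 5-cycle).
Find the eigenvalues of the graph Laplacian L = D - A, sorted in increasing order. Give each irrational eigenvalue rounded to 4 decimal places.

[0, 2.3820, 2.3820, 4.6180, 4.6180, 6]

The graph has 6 vertices and degree multiset [5, 3, 3, 3, 3, 3]; D is the diagonal matrix of degrees and L = D - A. Diagonalising L (or applying a numerical eigensolver to the 6x6 matrix) gives the spectrum above.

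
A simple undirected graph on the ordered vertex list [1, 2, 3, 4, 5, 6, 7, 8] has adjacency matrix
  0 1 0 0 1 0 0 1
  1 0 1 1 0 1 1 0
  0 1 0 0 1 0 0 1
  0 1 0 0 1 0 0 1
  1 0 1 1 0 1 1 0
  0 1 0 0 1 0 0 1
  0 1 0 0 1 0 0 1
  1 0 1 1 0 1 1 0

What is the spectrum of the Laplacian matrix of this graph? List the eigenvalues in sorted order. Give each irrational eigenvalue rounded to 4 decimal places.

Each diagonal entry of L is the vertex degree and each off-diagonal entry is -1 where an edge is present, 0 otherwise; in the order [1, 2, 3, 4, 5, 6, 7, 8] the diagonal is [3, 5, 3, 3, 5, 3, 3, 5]. L is symmetric positive semidefinite, so every eigenvalue is real and nonnegative. There is one zero in the spectrum, matching the 1 component.

[0, 3, 3, 3, 3, 5, 5, 8]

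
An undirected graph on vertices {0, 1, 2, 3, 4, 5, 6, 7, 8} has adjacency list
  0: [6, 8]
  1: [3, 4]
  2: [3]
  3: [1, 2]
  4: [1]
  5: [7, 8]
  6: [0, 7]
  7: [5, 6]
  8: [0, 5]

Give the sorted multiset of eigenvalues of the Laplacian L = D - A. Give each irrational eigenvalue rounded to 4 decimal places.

[0, 0, 0.5858, 1.3820, 1.3820, 2, 3.4142, 3.6180, 3.6180]

With the vertex order [0, 1, 2, 3, 4, 5, 6, 7, 8], the degrees are [2, 2, 1, 2, 1, 2, 2, 2, 2], giving D = diag(2, 2, 1, 2, 1, 2, 2, 2, 2) and L = D - A. Diagonalising L (or applying a numerical eigensolver to the 9x9 matrix) gives the spectrum above. The 2 zero eigenvalues correspond to the 2 connected components. The largest eigenvalue, 3.6180, is at most the vertex count 9.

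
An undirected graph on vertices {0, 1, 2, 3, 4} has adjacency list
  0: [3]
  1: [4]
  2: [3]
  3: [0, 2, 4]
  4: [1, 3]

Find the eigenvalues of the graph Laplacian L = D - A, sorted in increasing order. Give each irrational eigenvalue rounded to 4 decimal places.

[0, 0.5188, 1, 2.3111, 4.1701]

Each diagonal entry of L is the vertex degree and each off-diagonal entry is -1 where an edge is present, 0 otherwise; in the order [0, 1, 2, 3, 4] the diagonal is [1, 1, 1, 3, 2]. The multiplicity of 0 as a Laplacian eigenvalue equals the number of connected components. The largest eigenvalue, 4.1701, is at most the vertex count 5.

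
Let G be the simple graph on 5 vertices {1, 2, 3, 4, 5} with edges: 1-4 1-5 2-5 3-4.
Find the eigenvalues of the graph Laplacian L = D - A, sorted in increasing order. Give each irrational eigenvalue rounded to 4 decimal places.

[0, 0.3820, 1.3820, 2.6180, 3.6180]

With the vertex order [1, 2, 3, 4, 5], the degrees are [2, 1, 1, 2, 2], giving D = diag(2, 1, 1, 2, 2) and L = D - A. The multiplicity of 0 as a Laplacian eigenvalue equals the number of connected components. The single zero eigenvalue shows the graph is connected.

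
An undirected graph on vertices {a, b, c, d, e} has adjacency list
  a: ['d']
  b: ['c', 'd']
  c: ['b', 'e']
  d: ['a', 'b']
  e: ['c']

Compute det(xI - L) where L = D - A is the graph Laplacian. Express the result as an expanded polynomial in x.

Each diagonal entry of L is the vertex degree and each off-diagonal entry is -1 where an edge is present, 0 otherwise; in the order [a, b, c, d, e] the diagonal is [1, 2, 2, 2, 1]. L has integer entries, so p(x) = det(xI - L) has integer coefficients. Expanding the determinant yields x^5 - 8x^4 + 21x^3 - 20x^2 + 5x. The coefficient of x^4 equals -trace(L) = -8, matching the sum of degrees. By the matrix-tree theorem the graph has (1/5) * product of the nonzero eigenvalues = 1 spanning tree. The largest eigenvalue, 3.6180, is at most the vertex count 5.

x^5 - 8x^4 + 21x^3 - 20x^2 + 5x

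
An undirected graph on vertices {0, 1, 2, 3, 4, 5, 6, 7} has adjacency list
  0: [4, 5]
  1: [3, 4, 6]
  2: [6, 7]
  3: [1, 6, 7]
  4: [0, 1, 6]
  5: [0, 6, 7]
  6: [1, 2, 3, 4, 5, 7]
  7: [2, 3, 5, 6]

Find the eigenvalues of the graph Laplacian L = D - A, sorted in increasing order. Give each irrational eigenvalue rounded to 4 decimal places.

Reading degrees in the order [0, 1, 2, 3, 4, 5, 6, 7] gives [2, 3, 2, 3, 3, 3, 6, 4]; set D = diag(2, 3, 2, 3, 3, 3, 6, 4) and form L = D - A. Since every row of L sums to 0, the all-ones vector is in the kernel and 0 is an eigenvalue. The eigenvalues sum to 26, which equals trace(L) = 2|E|. The largest eigenvalue, 7.0913, is at most the vertex count 8.

[0, 1.2828, 1.7721, 2.5755, 3.6260, 4.2957, 5.3567, 7.0913]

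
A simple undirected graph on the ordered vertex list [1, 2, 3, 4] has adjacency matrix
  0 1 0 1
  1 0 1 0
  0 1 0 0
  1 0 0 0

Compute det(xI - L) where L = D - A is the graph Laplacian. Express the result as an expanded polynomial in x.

With the vertex order [1, 2, 3, 4], the degrees are [2, 2, 1, 1], giving D = diag(2, 2, 1, 1) and L = D - A. Computing det(xI - L) by cofactor expansion (or equivalently via sum-over-permutations) gives x^4 - 6x^3 + 10x^2 - 4x. The coefficient of x^3 equals -trace(L) = -6, matching the sum of degrees. There is one zero in the spectrum, matching the 1 component.

x^4 - 6x^3 + 10x^2 - 4x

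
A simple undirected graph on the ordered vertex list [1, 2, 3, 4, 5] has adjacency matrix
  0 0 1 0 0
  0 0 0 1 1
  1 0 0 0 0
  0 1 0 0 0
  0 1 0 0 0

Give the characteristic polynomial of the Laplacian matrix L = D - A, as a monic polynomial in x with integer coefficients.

x^5 - 6x^4 + 11x^3 - 6x^2

Reading degrees in the order [1, 2, 3, 4, 5] gives [1, 2, 1, 1, 1]; set D = diag(1, 2, 1, 1, 1) and form L = D - A. L has integer entries, so p(x) = det(xI - L) has integer coefficients. Expanding the determinant yields x^5 - 6x^4 + 11x^3 - 6x^2. Since p(0) = det(-L) = 0, x divides p(x). The eigenvalues sum to 6, which equals trace(L) = 2|E|. The largest eigenvalue, 3, is at most the vertex count 5.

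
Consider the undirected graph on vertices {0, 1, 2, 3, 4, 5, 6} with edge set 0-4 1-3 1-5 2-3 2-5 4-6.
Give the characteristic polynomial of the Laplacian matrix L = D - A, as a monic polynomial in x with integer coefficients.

Reading degrees in the order [0, 1, 2, 3, 4, 5, 6] gives [1, 2, 2, 2, 2, 2, 1]; set D = diag(1, 2, 2, 2, 2, 2, 1) and form L = D - A. Computing det(xI - L) by cofactor expansion (or equivalently via sum-over-permutations) gives x^7 - 12x^6 + 55x^5 - 120x^4 + 124x^3 - 48x^2. The coefficient of x^6 equals -trace(L) = -12, matching the sum of degrees.

x^7 - 12x^6 + 55x^5 - 120x^4 + 124x^3 - 48x^2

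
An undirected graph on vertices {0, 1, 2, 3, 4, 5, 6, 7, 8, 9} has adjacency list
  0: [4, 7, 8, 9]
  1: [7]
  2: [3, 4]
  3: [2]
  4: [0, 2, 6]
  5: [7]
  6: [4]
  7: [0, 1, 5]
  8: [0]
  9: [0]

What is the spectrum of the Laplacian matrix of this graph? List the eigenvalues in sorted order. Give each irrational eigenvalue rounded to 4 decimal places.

[0, 0.2100, 0.4862, 0.6872, 1, 1, 2.1532, 3.1369, 3.8639, 5.4627]

Reading degrees in the order [0, 1, 2, 3, 4, 5, 6, 7, 8, 9] gives [4, 1, 2, 1, 3, 1, 1, 3, 1, 1]; set D = diag(4, 1, 2, 1, 3, 1, 1, 3, 1, 1) and form L = D - A. L is symmetric positive semidefinite, so every eigenvalue is real and nonnegative. By the matrix-tree theorem the graph has (1/10) * product of the nonzero eigenvalues = 1 spanning tree.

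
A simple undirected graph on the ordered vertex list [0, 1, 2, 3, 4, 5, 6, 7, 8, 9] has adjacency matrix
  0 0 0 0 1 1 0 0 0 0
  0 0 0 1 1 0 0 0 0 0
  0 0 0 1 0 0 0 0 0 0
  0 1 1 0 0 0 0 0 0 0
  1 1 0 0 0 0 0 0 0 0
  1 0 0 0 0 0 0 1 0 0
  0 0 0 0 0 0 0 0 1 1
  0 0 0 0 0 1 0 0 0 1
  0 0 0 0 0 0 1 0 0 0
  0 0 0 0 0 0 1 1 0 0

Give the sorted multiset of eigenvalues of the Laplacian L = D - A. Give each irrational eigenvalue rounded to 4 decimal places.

[0, 0.0979, 0.3820, 0.8244, 1.3820, 2, 2.6180, 3.1756, 3.6180, 3.9021]

Reading degrees in the order [0, 1, 2, 3, 4, 5, 6, 7, 8, 9] gives [2, 2, 1, 2, 2, 2, 2, 2, 1, 2]; set D = diag(2, 2, 1, 2, 2, 2, 2, 2, 1, 2) and form L = D - A. Since every row of L sums to 0, the all-ones vector is in the kernel and 0 is an eigenvalue. The single zero eigenvalue shows the graph is connected. There is one zero in the spectrum, matching the 1 component. The largest eigenvalue, 3.9021, is at most the vertex count 10.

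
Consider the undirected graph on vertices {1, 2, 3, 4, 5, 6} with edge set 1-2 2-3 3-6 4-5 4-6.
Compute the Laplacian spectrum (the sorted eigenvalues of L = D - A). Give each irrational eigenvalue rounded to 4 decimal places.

[0, 0.2679, 1, 2, 3, 3.7321]

With the vertex order [1, 2, 3, 4, 5, 6], the degrees are [1, 2, 2, 2, 1, 2], giving D = diag(1, 2, 2, 2, 1, 2) and L = D - A. The multiplicity of 0 as a Laplacian eigenvalue equals the number of connected components. The largest eigenvalue, 3.7321, is at most the vertex count 6.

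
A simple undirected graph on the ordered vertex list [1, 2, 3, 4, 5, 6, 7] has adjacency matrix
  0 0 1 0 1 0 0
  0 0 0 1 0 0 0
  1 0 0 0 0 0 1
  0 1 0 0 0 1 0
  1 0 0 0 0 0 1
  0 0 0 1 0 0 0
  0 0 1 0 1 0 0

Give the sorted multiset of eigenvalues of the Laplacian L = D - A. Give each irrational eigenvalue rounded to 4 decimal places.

With the vertex order [1, 2, 3, 4, 5, 6, 7], the degrees are [2, 1, 2, 2, 2, 1, 2], giving D = diag(2, 1, 2, 2, 2, 1, 2) and L = D - A. L is symmetric positive semidefinite, so every eigenvalue is real and nonnegative. The 2 zero eigenvalues correspond to the 2 connected components. The largest eigenvalue, 4, is at most the vertex count 7.

[0, 0, 1, 2, 2, 3, 4]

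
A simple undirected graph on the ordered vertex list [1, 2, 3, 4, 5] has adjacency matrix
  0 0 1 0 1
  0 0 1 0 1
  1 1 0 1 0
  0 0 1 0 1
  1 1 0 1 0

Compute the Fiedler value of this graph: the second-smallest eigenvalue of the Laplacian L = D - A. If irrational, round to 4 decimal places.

Each diagonal entry of L is the vertex degree and each off-diagonal entry is -1 where an edge is present, 0 otherwise; in the order [1, 2, 3, 4, 5] the diagonal is [2, 2, 3, 2, 3]. The sorted Laplacian eigenvalues are [0, 2, 2, 3, 5]; the algebraic connectivity is the second entry, 2. The largest eigenvalue, 5, is at most the vertex count 5.

2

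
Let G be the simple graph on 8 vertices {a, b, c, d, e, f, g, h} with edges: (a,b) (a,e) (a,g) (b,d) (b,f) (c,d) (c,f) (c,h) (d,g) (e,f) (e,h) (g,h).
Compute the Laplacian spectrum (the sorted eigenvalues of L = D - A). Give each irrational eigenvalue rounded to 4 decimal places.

Reading degrees in the order [a, b, c, d, e, f, g, h] gives [3, 3, 3, 3, 3, 3, 3, 3]; set D = diag(3, 3, 3, 3, 3, 3, 3, 3) and form L = D - A. The multiplicity of 0 as a Laplacian eigenvalue equals the number of connected components. The single zero eigenvalue shows the graph is connected. The largest eigenvalue, 6, is at most the vertex count 8.

[0, 2, 2, 2, 4, 4, 4, 6]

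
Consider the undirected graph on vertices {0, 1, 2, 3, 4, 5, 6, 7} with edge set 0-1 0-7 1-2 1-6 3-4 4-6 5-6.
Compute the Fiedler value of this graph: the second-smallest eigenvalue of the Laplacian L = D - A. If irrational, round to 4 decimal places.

0.2509

Each diagonal entry of L is the vertex degree and each off-diagonal entry is -1 where an edge is present, 0 otherwise; in the order [0, 1, 2, 3, 4, 5, 6, 7] the diagonal is [2, 3, 1, 1, 2, 1, 3, 1]. The sorted Laplacian eigenvalues are [0, 0.2509, 0.5858, 0.7287, 2, 2.3349, 3.4142, 4.6855]; the algebraic connectivity is the second entry, 0.2509. There is one zero in the spectrum, matching the 1 component. By the matrix-tree theorem the graph has (1/8) * product of the nonzero eigenvalues = 1 spanning tree.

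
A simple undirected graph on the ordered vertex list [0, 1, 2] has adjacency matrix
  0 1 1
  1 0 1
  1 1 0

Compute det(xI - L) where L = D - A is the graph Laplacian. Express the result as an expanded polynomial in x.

x^3 - 6x^2 + 9x

Each diagonal entry of L is the vertex degree and each off-diagonal entry is -1 where an edge is present, 0 otherwise; in the order [0, 1, 2] the diagonal is [2, 2, 2]. L has integer entries, so p(x) = det(xI - L) has integer coefficients. Expanding the determinant yields x^3 - 6x^2 + 9x. Since p(0) = det(-L) = 0, x divides p(x). The largest eigenvalue, 3, is at most the vertex count 3.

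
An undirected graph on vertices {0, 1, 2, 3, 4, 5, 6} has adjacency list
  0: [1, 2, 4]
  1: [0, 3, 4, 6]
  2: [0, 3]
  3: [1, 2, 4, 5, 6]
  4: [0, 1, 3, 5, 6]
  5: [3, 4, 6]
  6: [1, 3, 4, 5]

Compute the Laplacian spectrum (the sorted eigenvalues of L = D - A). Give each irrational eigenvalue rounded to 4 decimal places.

[0, 1.6368, 2.8277, 3.9391, 5.3145, 5.8745, 6.4074]

With the vertex order [0, 1, 2, 3, 4, 5, 6], the degrees are [3, 4, 2, 5, 5, 3, 4], giving D = diag(3, 4, 2, 5, 5, 3, 4) and L = D - A. The multiplicity of 0 as a Laplacian eigenvalue equals the number of connected components. The single zero eigenvalue shows the graph is connected. There is one zero in the spectrum, matching the 1 component.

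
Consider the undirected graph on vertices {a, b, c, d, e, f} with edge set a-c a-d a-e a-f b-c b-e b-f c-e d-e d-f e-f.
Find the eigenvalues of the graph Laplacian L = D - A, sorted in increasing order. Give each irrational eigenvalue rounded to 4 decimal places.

[0, 2.3820, 3.3820, 4.6180, 5.6180, 6]

Reading degrees in the order [a, b, c, d, e, f] gives [4, 3, 3, 3, 5, 4]; set D = diag(4, 3, 3, 3, 5, 4) and form L = D - A. Since every row of L sums to 0, the all-ones vector is in the kernel and 0 is an eigenvalue. The single zero eigenvalue shows the graph is connected. The largest eigenvalue, 6, is at most the vertex count 6.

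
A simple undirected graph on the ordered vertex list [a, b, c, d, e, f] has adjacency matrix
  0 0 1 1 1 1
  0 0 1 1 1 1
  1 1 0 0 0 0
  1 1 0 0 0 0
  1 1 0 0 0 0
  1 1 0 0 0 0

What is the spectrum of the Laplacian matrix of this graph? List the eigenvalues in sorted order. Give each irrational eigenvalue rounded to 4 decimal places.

[0, 2, 2, 2, 4, 6]

With the vertex order [a, b, c, d, e, f], the degrees are [4, 4, 2, 2, 2, 2], giving D = diag(4, 4, 2, 2, 2, 2) and L = D - A. Diagonalising L (or applying a numerical eigensolver to the 6x6 matrix) gives the spectrum above. The single zero eigenvalue shows the graph is connected. The largest eigenvalue, 6, is at most the vertex count 6.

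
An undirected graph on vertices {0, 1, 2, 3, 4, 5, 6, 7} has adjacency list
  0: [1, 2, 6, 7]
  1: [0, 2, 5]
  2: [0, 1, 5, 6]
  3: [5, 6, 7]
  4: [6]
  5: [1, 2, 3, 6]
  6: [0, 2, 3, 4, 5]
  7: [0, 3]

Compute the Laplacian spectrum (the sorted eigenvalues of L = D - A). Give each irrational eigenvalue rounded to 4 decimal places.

Reading degrees in the order [0, 1, 2, 3, 4, 5, 6, 7] gives [4, 3, 4, 3, 1, 4, 5, 2]; set D = diag(4, 3, 4, 3, 1, 4, 5, 2) and form L = D - A. Diagonalising L (or applying a numerical eigensolver to the 8x8 matrix) gives the spectrum above. The single zero eigenvalue shows the graph is connected. There is one zero in the spectrum, matching the 1 component. By the matrix-tree theorem the graph has (1/8) * product of the nonzero eigenvalues = 338 spanning trees.

[0, 0.9003, 1.6364, 2.6857, 4, 4.7635, 5.5387, 6.4754]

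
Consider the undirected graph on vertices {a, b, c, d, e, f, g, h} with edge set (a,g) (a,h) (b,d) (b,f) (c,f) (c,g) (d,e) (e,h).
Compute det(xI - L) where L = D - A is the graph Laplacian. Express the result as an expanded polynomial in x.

x^8 - 16x^7 + 104x^6 - 352x^5 + 660x^4 - 672x^3 + 336x^2 - 64x

Each diagonal entry of L is the vertex degree and each off-diagonal entry is -1 where an edge is present, 0 otherwise; in the order [a, b, c, d, e, f, g, h] the diagonal is [2, 2, 2, 2, 2, 2, 2, 2]. Computing det(xI - L) by cofactor expansion (or equivalently via sum-over-permutations) gives x^8 - 16x^7 + 104x^6 - 352x^5 + 660x^4 - 672x^3 + 336x^2 - 64x. The coefficient of x^7 equals -trace(L) = -16, matching the sum of degrees. The largest eigenvalue, 4, is at most the vertex count 8. The eigenvalues sum to 16, which equals trace(L) = 2|E|.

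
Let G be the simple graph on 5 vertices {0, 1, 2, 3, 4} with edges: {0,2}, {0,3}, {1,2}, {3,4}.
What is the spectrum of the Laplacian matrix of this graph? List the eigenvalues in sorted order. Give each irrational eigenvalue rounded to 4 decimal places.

Each diagonal entry of L is the vertex degree and each off-diagonal entry is -1 where an edge is present, 0 otherwise; in the order [0, 1, 2, 3, 4] the diagonal is [2, 1, 2, 2, 1]. L is symmetric positive semidefinite, so every eigenvalue is real and nonnegative. The single zero eigenvalue shows the graph is connected. There is one zero in the spectrum, matching the 1 component. The eigenvalues sum to 8, which equals trace(L) = 2|E|.

[0, 0.3820, 1.3820, 2.6180, 3.6180]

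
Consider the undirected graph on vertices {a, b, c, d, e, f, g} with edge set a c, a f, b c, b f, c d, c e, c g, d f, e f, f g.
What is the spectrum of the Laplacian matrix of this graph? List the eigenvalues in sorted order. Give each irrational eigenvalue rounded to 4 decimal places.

[0, 2, 2, 2, 2, 5, 7]

Reading degrees in the order [a, b, c, d, e, f, g] gives [2, 2, 5, 2, 2, 5, 2]; set D = diag(2, 2, 5, 2, 2, 5, 2) and form L = D - A. The multiplicity of 0 as a Laplacian eigenvalue equals the number of connected components. The single zero eigenvalue shows the graph is connected. By the matrix-tree theorem the graph has (1/7) * product of the nonzero eigenvalues = 80 spanning trees.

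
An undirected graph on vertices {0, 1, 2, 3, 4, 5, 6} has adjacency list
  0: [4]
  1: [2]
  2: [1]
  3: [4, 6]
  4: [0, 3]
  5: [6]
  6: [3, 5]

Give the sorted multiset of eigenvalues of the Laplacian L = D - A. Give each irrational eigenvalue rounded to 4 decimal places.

Each diagonal entry of L is the vertex degree and each off-diagonal entry is -1 where an edge is present, 0 otherwise; in the order [0, 1, 2, 3, 4, 5, 6] the diagonal is [1, 1, 1, 2, 2, 1, 2]. Diagonalising L (or applying a numerical eigensolver to the 7x7 matrix) gives the spectrum above. The 2 zero eigenvalues correspond to the 2 connected components. There are 2 zeros in the spectrum, matching the 2 components. The eigenvalues sum to 10, which equals trace(L) = 2|E|.

[0, 0, 0.3820, 1.3820, 2, 2.6180, 3.6180]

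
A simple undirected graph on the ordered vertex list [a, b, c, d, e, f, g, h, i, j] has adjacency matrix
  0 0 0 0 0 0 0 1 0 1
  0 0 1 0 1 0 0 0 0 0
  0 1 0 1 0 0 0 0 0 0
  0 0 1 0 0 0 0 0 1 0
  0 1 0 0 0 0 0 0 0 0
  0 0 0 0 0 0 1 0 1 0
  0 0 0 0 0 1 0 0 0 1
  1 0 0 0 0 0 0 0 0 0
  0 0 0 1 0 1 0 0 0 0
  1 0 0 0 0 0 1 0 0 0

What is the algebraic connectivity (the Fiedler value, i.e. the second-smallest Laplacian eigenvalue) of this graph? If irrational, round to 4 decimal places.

0.0979

Each diagonal entry of L is the vertex degree and each off-diagonal entry is -1 where an edge is present, 0 otherwise; in the order [a, b, c, d, e, f, g, h, i, j] the diagonal is [2, 2, 2, 2, 1, 2, 2, 1, 2, 2]. Computing the eigenvalues of L and sorting gives [0, 0.0979, 0.3820, 0.8244, 1.3820, 2, 2.6180, 3.1756, 3.6180, 3.9021]. The Fiedler value lambda_2 = 0.0979 is strictly positive, so the graph is connected. The largest eigenvalue, 3.9021, is at most the vertex count 10.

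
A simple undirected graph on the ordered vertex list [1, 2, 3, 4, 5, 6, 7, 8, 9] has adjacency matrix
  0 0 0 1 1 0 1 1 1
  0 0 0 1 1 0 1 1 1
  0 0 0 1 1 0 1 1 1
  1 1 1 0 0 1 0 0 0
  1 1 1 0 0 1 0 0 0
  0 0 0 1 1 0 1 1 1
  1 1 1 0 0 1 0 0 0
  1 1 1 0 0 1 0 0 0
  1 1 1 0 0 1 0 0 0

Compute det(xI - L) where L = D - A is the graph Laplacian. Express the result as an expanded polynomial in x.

x^9 - 40x^8 + 690x^7 - 6720x^6 + 40485x^5 - 154704x^4 + 366560x^3 - 492800x^2 + 288000x

Each diagonal entry of L is the vertex degree and each off-diagonal entry is -1 where an edge is present, 0 otherwise; in the order [1, 2, 3, 4, 5, 6, 7, 8, 9] the diagonal is [5, 5, 5, 4, 4, 5, 4, 4, 4]. L has integer entries, so p(x) = det(xI - L) has integer coefficients. Expanding the determinant yields x^9 - 40x^8 + 690x^7 - 6720x^6 + 40485x^5 - 154704x^4 + 366560x^3 - 492800x^2 + 288000x. Since p(0) = det(-L) = 0, x divides p(x). The eigenvalues sum to 40, which equals trace(L) = 2|E|. There is one zero in the spectrum, matching the 1 component.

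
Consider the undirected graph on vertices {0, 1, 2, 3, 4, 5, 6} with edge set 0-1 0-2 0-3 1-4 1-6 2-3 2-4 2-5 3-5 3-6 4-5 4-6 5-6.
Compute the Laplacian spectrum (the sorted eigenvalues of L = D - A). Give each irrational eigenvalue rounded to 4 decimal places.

Each diagonal entry of L is the vertex degree and each off-diagonal entry is -1 where an edge is present, 0 otherwise; in the order [0, 1, 2, 3, 4, 5, 6] the diagonal is [3, 3, 4, 4, 4, 4, 4]. Since every row of L sums to 0, the all-ones vector is in the kernel and 0 is an eigenvalue.

[0, 2.5858, 2.5858, 4, 5.4142, 5.4142, 6]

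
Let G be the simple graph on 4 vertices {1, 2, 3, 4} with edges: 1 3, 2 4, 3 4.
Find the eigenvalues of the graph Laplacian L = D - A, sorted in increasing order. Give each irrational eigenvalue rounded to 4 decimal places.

[0, 0.5858, 2, 3.4142]

Each diagonal entry of L is the vertex degree and each off-diagonal entry is -1 where an edge is present, 0 otherwise; in the order [1, 2, 3, 4] the diagonal is [1, 1, 2, 2]. The multiplicity of 0 as a Laplacian eigenvalue equals the number of connected components. The single zero eigenvalue shows the graph is connected.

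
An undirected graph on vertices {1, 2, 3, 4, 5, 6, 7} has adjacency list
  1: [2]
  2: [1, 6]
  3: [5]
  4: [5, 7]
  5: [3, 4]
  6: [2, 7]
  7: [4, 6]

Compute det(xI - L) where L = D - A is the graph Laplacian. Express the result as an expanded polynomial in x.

Reading degrees in the order [1, 2, 3, 4, 5, 6, 7] gives [1, 2, 1, 2, 2, 2, 2]; set D = diag(1, 2, 1, 2, 2, 2, 2) and form L = D - A. L has integer entries, so p(x) = det(xI - L) has integer coefficients. Expanding the determinant yields x^7 - 12x^6 + 55x^5 - 120x^4 + 126x^3 - 56x^2 + 7x. Since p(0) = det(-L) = 0, x divides p(x). The eigenvalues sum to 12, which equals trace(L) = 2|E|.

x^7 - 12x^6 + 55x^5 - 120x^4 + 126x^3 - 56x^2 + 7x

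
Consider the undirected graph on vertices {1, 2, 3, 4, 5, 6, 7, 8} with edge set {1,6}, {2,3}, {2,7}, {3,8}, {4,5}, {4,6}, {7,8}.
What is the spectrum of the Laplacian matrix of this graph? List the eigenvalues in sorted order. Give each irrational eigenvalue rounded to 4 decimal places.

[0, 0, 0.5858, 2, 2, 2, 3.4142, 4]

Reading degrees in the order [1, 2, 3, 4, 5, 6, 7, 8] gives [1, 2, 2, 2, 1, 2, 2, 2]; set D = diag(1, 2, 2, 2, 1, 2, 2, 2) and form L = D - A. L is symmetric positive semidefinite, so every eigenvalue is real and nonnegative. The 2 zero eigenvalues correspond to the 2 connected components. The eigenvalues sum to 14, which equals trace(L) = 2|E|.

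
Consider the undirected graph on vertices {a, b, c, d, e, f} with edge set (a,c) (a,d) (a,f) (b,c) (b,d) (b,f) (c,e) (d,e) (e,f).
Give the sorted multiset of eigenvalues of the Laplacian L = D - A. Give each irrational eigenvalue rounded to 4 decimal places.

[0, 3, 3, 3, 3, 6]

With the vertex order [a, b, c, d, e, f], the degrees are [3, 3, 3, 3, 3, 3], giving D = diag(3, 3, 3, 3, 3, 3) and L = D - A. The multiplicity of 0 as a Laplacian eigenvalue equals the number of connected components. By the matrix-tree theorem the graph has (1/6) * product of the nonzero eigenvalues = 81 spanning trees.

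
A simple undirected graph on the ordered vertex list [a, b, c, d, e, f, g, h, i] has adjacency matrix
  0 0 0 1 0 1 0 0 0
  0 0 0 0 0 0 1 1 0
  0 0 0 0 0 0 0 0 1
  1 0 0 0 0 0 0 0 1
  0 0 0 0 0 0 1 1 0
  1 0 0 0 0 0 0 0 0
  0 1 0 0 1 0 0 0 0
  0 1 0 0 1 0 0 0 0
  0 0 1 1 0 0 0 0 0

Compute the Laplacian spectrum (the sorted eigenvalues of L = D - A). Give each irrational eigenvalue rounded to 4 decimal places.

[0, 0, 0.3820, 1.3820, 2, 2, 2.6180, 3.6180, 4]

Each diagonal entry of L is the vertex degree and each off-diagonal entry is -1 where an edge is present, 0 otherwise; in the order [a, b, c, d, e, f, g, h, i] the diagonal is [2, 2, 1, 2, 2, 1, 2, 2, 2]. The multiplicity of 0 as a Laplacian eigenvalue equals the number of connected components. The 2 zero eigenvalues correspond to the 2 connected components.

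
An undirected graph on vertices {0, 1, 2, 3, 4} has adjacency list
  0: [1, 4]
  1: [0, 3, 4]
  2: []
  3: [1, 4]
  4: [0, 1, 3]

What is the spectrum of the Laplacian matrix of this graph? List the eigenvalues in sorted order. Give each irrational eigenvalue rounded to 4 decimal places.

With the vertex order [0, 1, 2, 3, 4], the degrees are [2, 3, 0, 2, 3], giving D = diag(2, 3, 0, 2, 3) and L = D - A. Diagonalising L (or applying a numerical eigensolver to the 5x5 matrix) gives the spectrum above. The 2 zero eigenvalues correspond to the 2 connected components. The eigenvalues sum to 10, which equals trace(L) = 2|E|.

[0, 0, 2, 4, 4]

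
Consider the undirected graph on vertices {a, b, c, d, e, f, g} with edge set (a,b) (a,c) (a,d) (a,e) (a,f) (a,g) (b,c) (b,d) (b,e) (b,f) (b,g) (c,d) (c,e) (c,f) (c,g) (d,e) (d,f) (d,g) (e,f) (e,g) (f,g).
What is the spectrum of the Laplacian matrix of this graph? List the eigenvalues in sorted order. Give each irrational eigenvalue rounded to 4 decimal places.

Each diagonal entry of L is the vertex degree and each off-diagonal entry is -1 where an edge is present, 0 otherwise; in the order [a, b, c, d, e, f, g] the diagonal is [6, 6, 6, 6, 6, 6, 6]. L is symmetric positive semidefinite, so every eigenvalue is real and nonnegative. The single zero eigenvalue shows the graph is connected. There is one zero in the spectrum, matching the 1 component.

[0, 7, 7, 7, 7, 7, 7]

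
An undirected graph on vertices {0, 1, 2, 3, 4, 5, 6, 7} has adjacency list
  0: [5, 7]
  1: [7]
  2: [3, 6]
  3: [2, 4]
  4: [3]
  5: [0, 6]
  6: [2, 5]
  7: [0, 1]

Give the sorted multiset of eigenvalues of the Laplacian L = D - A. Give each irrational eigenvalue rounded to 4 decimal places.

With the vertex order [0, 1, 2, 3, 4, 5, 6, 7], the degrees are [2, 1, 2, 2, 1, 2, 2, 2], giving D = diag(2, 1, 2, 2, 1, 2, 2, 2) and L = D - A. Diagonalising L (or applying a numerical eigensolver to the 8x8 matrix) gives the spectrum above. The single zero eigenvalue shows the graph is connected. The eigenvalues sum to 14, which equals trace(L) = 2|E|.

[0, 0.1522, 0.5858, 1.2346, 2, 2.7654, 3.4142, 3.8478]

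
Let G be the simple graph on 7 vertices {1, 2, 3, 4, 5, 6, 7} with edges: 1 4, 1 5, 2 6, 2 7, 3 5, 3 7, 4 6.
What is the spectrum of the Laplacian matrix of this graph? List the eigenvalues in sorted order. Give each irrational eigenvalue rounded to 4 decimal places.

With the vertex order [1, 2, 3, 4, 5, 6, 7], the degrees are [2, 2, 2, 2, 2, 2, 2], giving D = diag(2, 2, 2, 2, 2, 2, 2) and L = D - A. Diagonalising L (or applying a numerical eigensolver to the 7x7 matrix) gives the spectrum above. The largest eigenvalue, 3.8019, is at most the vertex count 7.

[0, 0.7530, 0.7530, 2.4450, 2.4450, 3.8019, 3.8019]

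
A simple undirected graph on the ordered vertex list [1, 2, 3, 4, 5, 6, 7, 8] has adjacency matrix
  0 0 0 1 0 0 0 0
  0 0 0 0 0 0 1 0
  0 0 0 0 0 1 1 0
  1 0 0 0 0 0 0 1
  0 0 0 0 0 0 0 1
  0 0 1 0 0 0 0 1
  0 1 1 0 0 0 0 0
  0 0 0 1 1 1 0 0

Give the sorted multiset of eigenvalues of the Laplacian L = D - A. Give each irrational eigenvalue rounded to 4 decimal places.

With the vertex order [1, 2, 3, 4, 5, 6, 7, 8], the degrees are [1, 1, 2, 2, 1, 2, 2, 3], giving D = diag(1, 1, 2, 2, 1, 2, 2, 3) and L = D - A. L is symmetric positive semidefinite, so every eigenvalue is real and nonnegative. By the matrix-tree theorem the graph has (1/8) * product of the nonzero eigenvalues = 1 spanning tree.

[0, 0.1864, 0.5858, 1, 2, 2.4707, 3.4142, 4.3429]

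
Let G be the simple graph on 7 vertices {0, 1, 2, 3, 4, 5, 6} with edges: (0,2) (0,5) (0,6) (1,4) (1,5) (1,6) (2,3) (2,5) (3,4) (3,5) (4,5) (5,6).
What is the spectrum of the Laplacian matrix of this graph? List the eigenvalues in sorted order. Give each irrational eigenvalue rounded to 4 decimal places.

Each diagonal entry of L is the vertex degree and each off-diagonal entry is -1 where an edge is present, 0 otherwise; in the order [0, 1, 2, 3, 4, 5, 6] the diagonal is [3, 3, 3, 3, 3, 6, 3]. The multiplicity of 0 as a Laplacian eigenvalue equals the number of connected components.

[0, 2, 2, 4, 4, 5, 7]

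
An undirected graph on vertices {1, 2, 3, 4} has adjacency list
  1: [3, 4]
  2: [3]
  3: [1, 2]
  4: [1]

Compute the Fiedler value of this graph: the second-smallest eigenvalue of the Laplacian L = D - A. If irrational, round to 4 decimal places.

0.5858

Reading degrees in the order [1, 2, 3, 4] gives [2, 1, 2, 1]; set D = diag(2, 1, 2, 1) and form L = D - A. Computing the eigenvalues of L and sorting gives [0, 0.5858, 2, 3.4142]. The Fiedler value lambda_2 = 0.5858 is strictly positive, so the graph is connected. The eigenvalues sum to 6, which equals trace(L) = 2|E|.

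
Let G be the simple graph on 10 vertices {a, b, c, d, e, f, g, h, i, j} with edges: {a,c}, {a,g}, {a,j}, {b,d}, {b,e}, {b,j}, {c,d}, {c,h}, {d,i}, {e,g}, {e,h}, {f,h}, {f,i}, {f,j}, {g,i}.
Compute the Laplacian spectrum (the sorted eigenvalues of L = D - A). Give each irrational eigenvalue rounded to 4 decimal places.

Reading degrees in the order [a, b, c, d, e, f, g, h, i, j] gives [3, 3, 3, 3, 3, 3, 3, 3, 3, 3]; set D = diag(3, 3, 3, 3, 3, 3, 3, 3, 3, 3) and form L = D - A. L is symmetric positive semidefinite, so every eigenvalue is real and nonnegative. The single zero eigenvalue shows the graph is connected. There is one zero in the spectrum, matching the 1 component. The eigenvalues sum to 30, which equals trace(L) = 2|E|.

[0, 2, 2, 2, 2, 2, 5, 5, 5, 5]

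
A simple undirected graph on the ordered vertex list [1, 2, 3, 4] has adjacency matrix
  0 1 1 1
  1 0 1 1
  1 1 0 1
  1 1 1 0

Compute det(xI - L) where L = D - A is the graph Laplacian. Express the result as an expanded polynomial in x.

x^4 - 12x^3 + 48x^2 - 64x

Each diagonal entry of L is the vertex degree and each off-diagonal entry is -1 where an edge is present, 0 otherwise; in the order [1, 2, 3, 4] the diagonal is [3, 3, 3, 3]. L has integer entries, so p(x) = det(xI - L) has integer coefficients. Expanding the determinant yields x^4 - 12x^3 + 48x^2 - 64x. Since p(0) = det(-L) = 0, x divides p(x). There is one zero in the spectrum, matching the 1 component. By the matrix-tree theorem the graph has (1/4) * product of the nonzero eigenvalues = 16 spanning trees.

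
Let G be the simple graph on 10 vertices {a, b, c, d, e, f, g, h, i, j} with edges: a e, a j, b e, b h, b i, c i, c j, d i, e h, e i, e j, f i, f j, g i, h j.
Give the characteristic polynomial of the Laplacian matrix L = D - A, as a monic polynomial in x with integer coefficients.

x^10 - 30x^9 + 376x^8 - 2572x^7 + 10546x^6 - 26844x^5 + 42435x^4 - 40208x^3 + 20736x^2 - 4440x

With the vertex order [a, b, c, d, e, f, g, h, i, j], the degrees are [2, 3, 2, 1, 5, 2, 1, 3, 6, 5], giving D = diag(2, 3, 2, 1, 5, 2, 1, 3, 6, 5) and L = D - A. Computing det(xI - L) by cofactor expansion (or equivalently via sum-over-permutations) gives x^10 - 30x^9 + 376x^8 - 2572x^7 + 10546x^6 - 26844x^5 + 42435x^4 - 40208x^3 + 20736x^2 - 4440x. The constant term is 0 because L is singular (the all-ones vector lies in its kernel). The largest eigenvalue, 7.4807, is at most the vertex count 10.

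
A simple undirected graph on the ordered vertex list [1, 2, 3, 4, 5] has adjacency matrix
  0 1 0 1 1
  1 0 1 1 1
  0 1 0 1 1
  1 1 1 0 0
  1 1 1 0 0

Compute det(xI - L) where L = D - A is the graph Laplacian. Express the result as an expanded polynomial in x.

x^5 - 16x^4 + 94x^3 - 240x^2 + 225x

Reading degrees in the order [1, 2, 3, 4, 5] gives [3, 4, 3, 3, 3]; set D = diag(3, 4, 3, 3, 3) and form L = D - A. The eigenvalues of L are [0, 3, 3, 5, 5]; the characteristic polynomial is the product of (x - lambda_i), which multiplies out to x^5 - 16x^4 + 94x^3 - 240x^2 + 225x. The constant term is 0 because L is singular (the all-ones vector lies in its kernel). By the matrix-tree theorem the graph has (1/5) * product of the nonzero eigenvalues = 45 spanning trees.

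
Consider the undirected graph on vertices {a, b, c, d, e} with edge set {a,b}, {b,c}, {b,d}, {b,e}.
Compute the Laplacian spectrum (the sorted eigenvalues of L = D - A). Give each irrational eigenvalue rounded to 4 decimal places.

With the vertex order [a, b, c, d, e], the degrees are [1, 4, 1, 1, 1], giving D = diag(1, 4, 1, 1, 1) and L = D - A. L is symmetric positive semidefinite, so every eigenvalue is real and nonnegative. The single zero eigenvalue shows the graph is connected. By the matrix-tree theorem the graph has (1/5) * product of the nonzero eigenvalues = 1 spanning tree.

[0, 1, 1, 1, 5]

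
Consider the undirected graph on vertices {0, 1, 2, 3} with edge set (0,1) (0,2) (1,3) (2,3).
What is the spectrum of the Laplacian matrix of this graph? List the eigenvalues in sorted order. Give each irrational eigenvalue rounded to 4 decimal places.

Reading degrees in the order [0, 1, 2, 3] gives [2, 2, 2, 2]; set D = diag(2, 2, 2, 2) and form L = D - A. L is symmetric positive semidefinite, so every eigenvalue is real and nonnegative. There is one zero in the spectrum, matching the 1 component. The largest eigenvalue, 4, is at most the vertex count 4.

[0, 2, 2, 4]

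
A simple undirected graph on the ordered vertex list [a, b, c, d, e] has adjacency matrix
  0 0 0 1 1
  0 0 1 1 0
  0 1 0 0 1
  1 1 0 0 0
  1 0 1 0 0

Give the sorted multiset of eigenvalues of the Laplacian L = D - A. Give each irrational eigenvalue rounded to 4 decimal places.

[0, 1.3820, 1.3820, 3.6180, 3.6180]

Each diagonal entry of L is the vertex degree and each off-diagonal entry is -1 where an edge is present, 0 otherwise; in the order [a, b, c, d, e] the diagonal is [2, 2, 2, 2, 2]. Diagonalising L (or applying a numerical eigensolver to the 5x5 matrix) gives the spectrum above. The largest eigenvalue, 3.6180, is at most the vertex count 5.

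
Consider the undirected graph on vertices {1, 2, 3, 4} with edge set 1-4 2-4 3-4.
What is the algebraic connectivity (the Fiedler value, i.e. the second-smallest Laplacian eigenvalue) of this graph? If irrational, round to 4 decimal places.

With the vertex order [1, 2, 3, 4], the degrees are [1, 1, 1, 3], giving D = diag(1, 1, 1, 3) and L = D - A. The smallest Laplacian eigenvalue is always 0. The next one, lambda_2 = 1, measures how hard the graph is to disconnect: larger values mean better connectivity. There is one zero in the spectrum, matching the 1 component.

1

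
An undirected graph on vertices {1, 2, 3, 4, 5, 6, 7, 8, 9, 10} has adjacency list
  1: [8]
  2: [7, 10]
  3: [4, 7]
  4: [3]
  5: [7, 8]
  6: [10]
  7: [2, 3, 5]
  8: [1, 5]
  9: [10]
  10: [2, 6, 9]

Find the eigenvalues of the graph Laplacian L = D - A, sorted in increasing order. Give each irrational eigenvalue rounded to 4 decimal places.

[0, 0.1640, 0.2885, 1, 1, 1.6385, 2.3252, 3.0979, 3.9293, 4.5566]

With the vertex order [1, 2, 3, 4, 5, 6, 7, 8, 9, 10], the degrees are [1, 2, 2, 1, 2, 1, 3, 2, 1, 3], giving D = diag(1, 2, 2, 1, 2, 1, 3, 2, 1, 3) and L = D - A. L is symmetric positive semidefinite, so every eigenvalue is real and nonnegative. There is one zero in the spectrum, matching the 1 component. By the matrix-tree theorem the graph has (1/10) * product of the nonzero eigenvalues = 1 spanning tree.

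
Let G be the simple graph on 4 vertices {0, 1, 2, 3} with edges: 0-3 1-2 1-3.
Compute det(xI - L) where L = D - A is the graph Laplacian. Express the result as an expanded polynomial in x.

Each diagonal entry of L is the vertex degree and each off-diagonal entry is -1 where an edge is present, 0 otherwise; in the order [0, 1, 2, 3] the diagonal is [1, 2, 1, 2]. L has integer entries, so p(x) = det(xI - L) has integer coefficients. Expanding the determinant yields x^4 - 6x^3 + 10x^2 - 4x. Since p(0) = det(-L) = 0, x divides p(x). There is one zero in the spectrum, matching the 1 component.

x^4 - 6x^3 + 10x^2 - 4x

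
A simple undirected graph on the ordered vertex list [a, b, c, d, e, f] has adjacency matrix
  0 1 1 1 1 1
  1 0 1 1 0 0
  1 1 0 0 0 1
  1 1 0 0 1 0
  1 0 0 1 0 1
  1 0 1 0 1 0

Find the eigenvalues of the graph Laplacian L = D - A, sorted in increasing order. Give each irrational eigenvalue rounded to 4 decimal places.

Each diagonal entry of L is the vertex degree and each off-diagonal entry is -1 where an edge is present, 0 otherwise; in the order [a, b, c, d, e, f] the diagonal is [5, 3, 3, 3, 3, 3]. Since every row of L sums to 0, the all-ones vector is in the kernel and 0 is an eigenvalue. The single zero eigenvalue shows the graph is connected. There is one zero in the spectrum, matching the 1 component. By the matrix-tree theorem the graph has (1/6) * product of the nonzero eigenvalues = 121 spanning trees.

[0, 2.3820, 2.3820, 4.6180, 4.6180, 6]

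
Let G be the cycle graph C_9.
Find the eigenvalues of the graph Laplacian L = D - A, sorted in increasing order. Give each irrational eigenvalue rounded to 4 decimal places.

The graph has 9 vertices and degree multiset [2, 2, 2, 2, 2, 2, 2, 2, 2]; D is the diagonal matrix of degrees and L = D - A. The multiplicity of 0 as a Laplacian eigenvalue equals the number of connected components.

[0, 0.4679, 0.4679, 1.6527, 1.6527, 3, 3, 3.8794, 3.8794]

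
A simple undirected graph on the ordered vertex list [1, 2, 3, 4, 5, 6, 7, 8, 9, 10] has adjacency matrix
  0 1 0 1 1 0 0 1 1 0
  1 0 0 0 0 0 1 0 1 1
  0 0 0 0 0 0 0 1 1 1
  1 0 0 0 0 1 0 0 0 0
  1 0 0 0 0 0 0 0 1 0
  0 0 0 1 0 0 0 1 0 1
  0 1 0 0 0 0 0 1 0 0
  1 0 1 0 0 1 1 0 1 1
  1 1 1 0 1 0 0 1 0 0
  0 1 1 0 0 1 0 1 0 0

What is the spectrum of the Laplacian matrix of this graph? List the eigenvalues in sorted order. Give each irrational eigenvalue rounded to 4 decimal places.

Each diagonal entry of L is the vertex degree and each off-diagonal entry is -1 where an edge is present, 0 otherwise; in the order [1, 2, 3, 4, 5, 6, 7, 8, 9, 10] the diagonal is [5, 4, 3, 2, 2, 3, 2, 6, 5, 4]. Diagonalising L (or applying a numerical eigensolver to the 10x10 matrix) gives the spectrum above. By the matrix-tree theorem the graph has (1/10) * product of the nonzero eigenvalues = 6076 spanning trees. There is one zero in the spectrum, matching the 1 component.

[0, 1.3820, 1.4830, 2, 3.1895, 3.6180, 4.7099, 5.5970, 6.3664, 7.6542]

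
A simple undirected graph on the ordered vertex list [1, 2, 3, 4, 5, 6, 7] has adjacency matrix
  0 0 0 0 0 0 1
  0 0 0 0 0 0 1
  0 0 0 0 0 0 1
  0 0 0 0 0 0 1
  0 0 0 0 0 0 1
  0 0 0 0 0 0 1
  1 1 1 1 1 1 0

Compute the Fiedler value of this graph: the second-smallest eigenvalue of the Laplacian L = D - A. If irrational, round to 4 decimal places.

Reading degrees in the order [1, 2, 3, 4, 5, 6, 7] gives [1, 1, 1, 1, 1, 1, 6]; set D = diag(1, 1, 1, 1, 1, 1, 6) and form L = D - A. The sorted Laplacian eigenvalues are [0, 1, 1, 1, 1, 1, 7]; the algebraic connectivity is the second entry, 1.

1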